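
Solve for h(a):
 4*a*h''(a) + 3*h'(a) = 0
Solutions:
 h(a) = C1 + C2*a^(1/4)


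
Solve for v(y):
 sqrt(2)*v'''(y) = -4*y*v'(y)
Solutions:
 v(y) = C1 + Integral(C2*airyai(-sqrt(2)*y) + C3*airybi(-sqrt(2)*y), y)


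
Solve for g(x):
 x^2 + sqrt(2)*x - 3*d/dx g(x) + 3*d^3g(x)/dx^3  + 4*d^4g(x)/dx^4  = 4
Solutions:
 g(x) = C1 + C2*exp(-x*((4*sqrt(33) + 23)^(-1/3) + 2 + (4*sqrt(33) + 23)^(1/3))/8)*sin(sqrt(3)*x*(-(4*sqrt(33) + 23)^(1/3) + (4*sqrt(33) + 23)^(-1/3))/8) + C3*exp(-x*((4*sqrt(33) + 23)^(-1/3) + 2 + (4*sqrt(33) + 23)^(1/3))/8)*cos(sqrt(3)*x*(-(4*sqrt(33) + 23)^(1/3) + (4*sqrt(33) + 23)^(-1/3))/8) + C4*exp(x*(-1 + (4*sqrt(33) + 23)^(-1/3) + (4*sqrt(33) + 23)^(1/3))/4) + x^3/9 + sqrt(2)*x^2/6 - 2*x/3


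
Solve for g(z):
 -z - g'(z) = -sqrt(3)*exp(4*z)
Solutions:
 g(z) = C1 - z^2/2 + sqrt(3)*exp(4*z)/4


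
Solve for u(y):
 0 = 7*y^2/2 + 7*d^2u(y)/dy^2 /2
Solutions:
 u(y) = C1 + C2*y - y^4/12


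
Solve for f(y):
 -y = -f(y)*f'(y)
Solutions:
 f(y) = -sqrt(C1 + y^2)
 f(y) = sqrt(C1 + y^2)


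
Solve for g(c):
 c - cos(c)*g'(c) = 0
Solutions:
 g(c) = C1 + Integral(c/cos(c), c)


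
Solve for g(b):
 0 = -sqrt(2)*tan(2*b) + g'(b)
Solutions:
 g(b) = C1 - sqrt(2)*log(cos(2*b))/2


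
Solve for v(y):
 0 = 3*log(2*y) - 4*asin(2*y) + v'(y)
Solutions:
 v(y) = C1 - 3*y*log(y) + 4*y*asin(2*y) - 3*y*log(2) + 3*y + 2*sqrt(1 - 4*y^2)


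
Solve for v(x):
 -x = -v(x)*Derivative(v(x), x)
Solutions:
 v(x) = -sqrt(C1 + x^2)
 v(x) = sqrt(C1 + x^2)


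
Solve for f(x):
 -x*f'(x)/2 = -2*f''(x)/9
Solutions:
 f(x) = C1 + C2*erfi(3*sqrt(2)*x/4)


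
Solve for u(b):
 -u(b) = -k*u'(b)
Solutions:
 u(b) = C1*exp(b/k)


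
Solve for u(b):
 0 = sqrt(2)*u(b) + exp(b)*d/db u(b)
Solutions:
 u(b) = C1*exp(sqrt(2)*exp(-b))


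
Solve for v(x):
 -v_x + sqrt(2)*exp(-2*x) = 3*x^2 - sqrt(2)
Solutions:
 v(x) = C1 - x^3 + sqrt(2)*x - sqrt(2)*exp(-2*x)/2


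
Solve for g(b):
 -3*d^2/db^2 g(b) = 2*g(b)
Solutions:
 g(b) = C1*sin(sqrt(6)*b/3) + C2*cos(sqrt(6)*b/3)


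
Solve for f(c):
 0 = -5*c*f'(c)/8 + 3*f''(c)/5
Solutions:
 f(c) = C1 + C2*erfi(5*sqrt(3)*c/12)


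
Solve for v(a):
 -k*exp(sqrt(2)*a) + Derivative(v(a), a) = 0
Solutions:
 v(a) = C1 + sqrt(2)*k*exp(sqrt(2)*a)/2


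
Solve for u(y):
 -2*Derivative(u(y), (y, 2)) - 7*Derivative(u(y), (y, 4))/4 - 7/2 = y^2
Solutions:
 u(y) = C1 + C2*y + C3*sin(2*sqrt(14)*y/7) + C4*cos(2*sqrt(14)*y/7) - y^4/24 - 7*y^2/16


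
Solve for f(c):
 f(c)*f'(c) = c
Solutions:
 f(c) = -sqrt(C1 + c^2)
 f(c) = sqrt(C1 + c^2)


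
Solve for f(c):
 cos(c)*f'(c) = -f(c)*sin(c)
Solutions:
 f(c) = C1*cos(c)


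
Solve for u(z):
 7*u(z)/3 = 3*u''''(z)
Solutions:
 u(z) = C1*exp(-sqrt(3)*7^(1/4)*z/3) + C2*exp(sqrt(3)*7^(1/4)*z/3) + C3*sin(sqrt(3)*7^(1/4)*z/3) + C4*cos(sqrt(3)*7^(1/4)*z/3)


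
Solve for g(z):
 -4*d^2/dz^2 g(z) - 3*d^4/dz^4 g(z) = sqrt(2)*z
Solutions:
 g(z) = C1 + C2*z + C3*sin(2*sqrt(3)*z/3) + C4*cos(2*sqrt(3)*z/3) - sqrt(2)*z^3/24


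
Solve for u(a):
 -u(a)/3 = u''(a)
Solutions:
 u(a) = C1*sin(sqrt(3)*a/3) + C2*cos(sqrt(3)*a/3)


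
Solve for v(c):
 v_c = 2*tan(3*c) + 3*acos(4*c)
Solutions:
 v(c) = C1 + 3*c*acos(4*c) - 3*sqrt(1 - 16*c^2)/4 - 2*log(cos(3*c))/3


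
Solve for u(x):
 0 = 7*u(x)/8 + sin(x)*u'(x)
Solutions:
 u(x) = C1*(cos(x) + 1)^(7/16)/(cos(x) - 1)^(7/16)


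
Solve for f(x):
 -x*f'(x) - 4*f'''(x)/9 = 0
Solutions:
 f(x) = C1 + Integral(C2*airyai(-2^(1/3)*3^(2/3)*x/2) + C3*airybi(-2^(1/3)*3^(2/3)*x/2), x)


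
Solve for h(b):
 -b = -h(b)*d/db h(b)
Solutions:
 h(b) = -sqrt(C1 + b^2)
 h(b) = sqrt(C1 + b^2)


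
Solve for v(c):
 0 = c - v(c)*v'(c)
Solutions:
 v(c) = -sqrt(C1 + c^2)
 v(c) = sqrt(C1 + c^2)


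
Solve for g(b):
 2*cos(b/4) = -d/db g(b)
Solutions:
 g(b) = C1 - 8*sin(b/4)


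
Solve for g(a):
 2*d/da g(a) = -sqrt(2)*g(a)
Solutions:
 g(a) = C1*exp(-sqrt(2)*a/2)


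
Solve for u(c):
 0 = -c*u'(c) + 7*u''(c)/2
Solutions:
 u(c) = C1 + C2*erfi(sqrt(7)*c/7)


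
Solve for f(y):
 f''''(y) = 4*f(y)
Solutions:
 f(y) = C1*exp(-sqrt(2)*y) + C2*exp(sqrt(2)*y) + C3*sin(sqrt(2)*y) + C4*cos(sqrt(2)*y)


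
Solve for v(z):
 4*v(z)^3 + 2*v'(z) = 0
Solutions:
 v(z) = -sqrt(2)*sqrt(-1/(C1 - 2*z))/2
 v(z) = sqrt(2)*sqrt(-1/(C1 - 2*z))/2


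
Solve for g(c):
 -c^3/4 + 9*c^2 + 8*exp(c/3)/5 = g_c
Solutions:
 g(c) = C1 - c^4/16 + 3*c^3 + 24*exp(c/3)/5


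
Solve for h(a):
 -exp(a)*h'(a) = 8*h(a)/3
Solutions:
 h(a) = C1*exp(8*exp(-a)/3)


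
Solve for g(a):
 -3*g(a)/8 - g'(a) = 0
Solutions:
 g(a) = C1*exp(-3*a/8)


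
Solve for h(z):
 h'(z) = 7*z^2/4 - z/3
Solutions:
 h(z) = C1 + 7*z^3/12 - z^2/6


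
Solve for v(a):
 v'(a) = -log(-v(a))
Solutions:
 -li(-v(a)) = C1 - a


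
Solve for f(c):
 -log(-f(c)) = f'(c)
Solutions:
 -li(-f(c)) = C1 - c


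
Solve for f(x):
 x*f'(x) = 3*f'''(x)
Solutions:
 f(x) = C1 + Integral(C2*airyai(3^(2/3)*x/3) + C3*airybi(3^(2/3)*x/3), x)


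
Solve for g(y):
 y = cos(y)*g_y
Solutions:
 g(y) = C1 + Integral(y/cos(y), y)


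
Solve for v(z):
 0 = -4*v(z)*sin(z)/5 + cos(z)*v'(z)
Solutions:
 v(z) = C1/cos(z)^(4/5)


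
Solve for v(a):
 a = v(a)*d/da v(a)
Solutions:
 v(a) = -sqrt(C1 + a^2)
 v(a) = sqrt(C1 + a^2)


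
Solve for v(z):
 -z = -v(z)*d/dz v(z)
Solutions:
 v(z) = -sqrt(C1 + z^2)
 v(z) = sqrt(C1 + z^2)


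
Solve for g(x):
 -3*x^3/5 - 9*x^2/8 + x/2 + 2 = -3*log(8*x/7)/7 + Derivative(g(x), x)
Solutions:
 g(x) = C1 - 3*x^4/20 - 3*x^3/8 + x^2/4 + 3*x*log(x)/7 - 3*x*log(7)/7 + 9*x*log(2)/7 + 11*x/7


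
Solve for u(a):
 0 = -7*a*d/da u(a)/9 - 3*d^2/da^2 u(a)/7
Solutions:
 u(a) = C1 + C2*erf(7*sqrt(6)*a/18)


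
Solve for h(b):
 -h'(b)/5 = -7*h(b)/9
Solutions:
 h(b) = C1*exp(35*b/9)


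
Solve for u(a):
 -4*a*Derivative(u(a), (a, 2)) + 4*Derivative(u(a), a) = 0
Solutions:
 u(a) = C1 + C2*a^2


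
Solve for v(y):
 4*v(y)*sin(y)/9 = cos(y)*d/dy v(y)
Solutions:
 v(y) = C1/cos(y)^(4/9)


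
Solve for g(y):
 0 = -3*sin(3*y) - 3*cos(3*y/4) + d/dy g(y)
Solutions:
 g(y) = C1 + 4*sin(3*y/4) - cos(3*y)


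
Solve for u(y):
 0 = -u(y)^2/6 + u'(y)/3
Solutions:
 u(y) = -2/(C1 + y)


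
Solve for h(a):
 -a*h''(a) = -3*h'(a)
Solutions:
 h(a) = C1 + C2*a^4


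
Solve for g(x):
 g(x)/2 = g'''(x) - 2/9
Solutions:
 g(x) = C3*exp(2^(2/3)*x/2) + (C1*sin(2^(2/3)*sqrt(3)*x/4) + C2*cos(2^(2/3)*sqrt(3)*x/4))*exp(-2^(2/3)*x/4) - 4/9


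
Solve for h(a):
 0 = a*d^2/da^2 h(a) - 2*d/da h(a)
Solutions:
 h(a) = C1 + C2*a^3


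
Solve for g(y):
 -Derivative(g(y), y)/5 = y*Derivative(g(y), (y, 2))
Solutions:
 g(y) = C1 + C2*y^(4/5)


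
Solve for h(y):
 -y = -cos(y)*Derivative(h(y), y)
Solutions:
 h(y) = C1 + Integral(y/cos(y), y)


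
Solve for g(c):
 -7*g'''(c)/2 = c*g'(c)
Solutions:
 g(c) = C1 + Integral(C2*airyai(-2^(1/3)*7^(2/3)*c/7) + C3*airybi(-2^(1/3)*7^(2/3)*c/7), c)


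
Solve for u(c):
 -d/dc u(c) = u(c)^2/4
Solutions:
 u(c) = 4/(C1 + c)


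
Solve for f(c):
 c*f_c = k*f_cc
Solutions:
 f(c) = C1 + C2*erf(sqrt(2)*c*sqrt(-1/k)/2)/sqrt(-1/k)


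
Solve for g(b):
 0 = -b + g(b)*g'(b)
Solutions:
 g(b) = -sqrt(C1 + b^2)
 g(b) = sqrt(C1 + b^2)


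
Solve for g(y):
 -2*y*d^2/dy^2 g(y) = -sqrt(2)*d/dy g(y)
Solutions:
 g(y) = C1 + C2*y^(sqrt(2)/2 + 1)


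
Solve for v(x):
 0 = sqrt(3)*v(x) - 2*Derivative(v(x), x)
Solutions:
 v(x) = C1*exp(sqrt(3)*x/2)


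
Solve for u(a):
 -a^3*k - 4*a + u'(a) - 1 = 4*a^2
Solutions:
 u(a) = C1 + a^4*k/4 + 4*a^3/3 + 2*a^2 + a


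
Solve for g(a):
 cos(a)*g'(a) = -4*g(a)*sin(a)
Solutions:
 g(a) = C1*cos(a)^4


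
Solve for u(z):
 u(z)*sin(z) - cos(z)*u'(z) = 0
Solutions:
 u(z) = C1/cos(z)


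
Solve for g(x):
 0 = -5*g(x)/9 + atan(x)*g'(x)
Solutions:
 g(x) = C1*exp(5*Integral(1/atan(x), x)/9)


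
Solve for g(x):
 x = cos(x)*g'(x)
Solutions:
 g(x) = C1 + Integral(x/cos(x), x)


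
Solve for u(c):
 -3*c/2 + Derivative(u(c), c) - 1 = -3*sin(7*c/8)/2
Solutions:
 u(c) = C1 + 3*c^2/4 + c + 12*cos(7*c/8)/7


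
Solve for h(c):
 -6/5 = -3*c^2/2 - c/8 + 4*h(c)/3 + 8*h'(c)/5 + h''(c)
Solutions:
 h(c) = 9*c^2/8 - 417*c/160 + (C1*sin(2*sqrt(39)*c/15) + C2*cos(2*sqrt(39)*c/15))*exp(-4*c/5) + 27/50


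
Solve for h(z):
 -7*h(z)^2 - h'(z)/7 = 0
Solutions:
 h(z) = 1/(C1 + 49*z)


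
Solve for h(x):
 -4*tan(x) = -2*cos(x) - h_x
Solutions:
 h(x) = C1 - 4*log(cos(x)) - 2*sin(x)


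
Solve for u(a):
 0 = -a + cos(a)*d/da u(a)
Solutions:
 u(a) = C1 + Integral(a/cos(a), a)


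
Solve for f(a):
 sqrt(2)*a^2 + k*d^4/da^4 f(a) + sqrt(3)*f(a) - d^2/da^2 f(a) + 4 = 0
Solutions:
 f(a) = C1*exp(-sqrt(2)*a*sqrt((1 - sqrt(-4*sqrt(3)*k + 1))/k)/2) + C2*exp(sqrt(2)*a*sqrt((1 - sqrt(-4*sqrt(3)*k + 1))/k)/2) + C3*exp(-sqrt(2)*a*sqrt((sqrt(-4*sqrt(3)*k + 1) + 1)/k)/2) + C4*exp(sqrt(2)*a*sqrt((sqrt(-4*sqrt(3)*k + 1) + 1)/k)/2) - sqrt(6)*a^2/3 - 4*sqrt(3)/3 - 2*sqrt(2)/3


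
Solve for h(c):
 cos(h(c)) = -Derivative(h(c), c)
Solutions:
 h(c) = pi - asin((C1 + exp(2*c))/(C1 - exp(2*c)))
 h(c) = asin((C1 + exp(2*c))/(C1 - exp(2*c)))


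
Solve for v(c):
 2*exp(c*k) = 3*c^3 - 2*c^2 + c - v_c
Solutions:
 v(c) = C1 + 3*c^4/4 - 2*c^3/3 + c^2/2 - 2*exp(c*k)/k


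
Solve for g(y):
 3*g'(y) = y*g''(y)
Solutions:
 g(y) = C1 + C2*y^4


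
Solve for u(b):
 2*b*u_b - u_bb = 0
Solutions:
 u(b) = C1 + C2*erfi(b)


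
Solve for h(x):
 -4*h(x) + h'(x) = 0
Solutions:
 h(x) = C1*exp(4*x)


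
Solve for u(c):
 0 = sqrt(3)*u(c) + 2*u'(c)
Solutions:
 u(c) = C1*exp(-sqrt(3)*c/2)


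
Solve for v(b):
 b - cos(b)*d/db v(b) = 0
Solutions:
 v(b) = C1 + Integral(b/cos(b), b)


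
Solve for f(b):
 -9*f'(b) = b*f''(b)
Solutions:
 f(b) = C1 + C2/b^8


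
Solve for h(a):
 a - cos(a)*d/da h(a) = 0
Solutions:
 h(a) = C1 + Integral(a/cos(a), a)


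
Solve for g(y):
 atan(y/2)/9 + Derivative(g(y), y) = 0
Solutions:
 g(y) = C1 - y*atan(y/2)/9 + log(y^2 + 4)/9


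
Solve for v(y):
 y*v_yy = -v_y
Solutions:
 v(y) = C1 + C2*log(y)


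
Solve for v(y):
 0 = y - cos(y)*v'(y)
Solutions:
 v(y) = C1 + Integral(y/cos(y), y)


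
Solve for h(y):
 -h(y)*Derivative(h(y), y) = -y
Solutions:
 h(y) = -sqrt(C1 + y^2)
 h(y) = sqrt(C1 + y^2)


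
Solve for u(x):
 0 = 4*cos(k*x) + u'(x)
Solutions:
 u(x) = C1 - 4*sin(k*x)/k


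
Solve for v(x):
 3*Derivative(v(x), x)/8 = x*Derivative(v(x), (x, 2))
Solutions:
 v(x) = C1 + C2*x^(11/8)


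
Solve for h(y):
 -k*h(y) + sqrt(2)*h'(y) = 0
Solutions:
 h(y) = C1*exp(sqrt(2)*k*y/2)


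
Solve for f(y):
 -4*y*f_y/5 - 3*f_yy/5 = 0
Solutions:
 f(y) = C1 + C2*erf(sqrt(6)*y/3)


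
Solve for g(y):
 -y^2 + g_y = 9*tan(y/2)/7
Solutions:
 g(y) = C1 + y^3/3 - 18*log(cos(y/2))/7


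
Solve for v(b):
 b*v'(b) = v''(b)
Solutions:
 v(b) = C1 + C2*erfi(sqrt(2)*b/2)


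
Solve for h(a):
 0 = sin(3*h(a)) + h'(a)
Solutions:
 h(a) = -acos((-C1 - exp(6*a))/(C1 - exp(6*a)))/3 + 2*pi/3
 h(a) = acos((-C1 - exp(6*a))/(C1 - exp(6*a)))/3


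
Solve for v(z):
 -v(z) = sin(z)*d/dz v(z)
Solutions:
 v(z) = C1*sqrt(cos(z) + 1)/sqrt(cos(z) - 1)


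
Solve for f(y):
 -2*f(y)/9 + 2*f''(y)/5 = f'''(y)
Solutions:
 f(y) = C1*exp(y*(4/(5*sqrt(5385) + 367)^(1/3) + 4 + (5*sqrt(5385) + 367)^(1/3))/30)*sin(sqrt(3)*y*(-(5*sqrt(5385) + 367)^(1/3) + 4/(5*sqrt(5385) + 367)^(1/3))/30) + C2*exp(y*(4/(5*sqrt(5385) + 367)^(1/3) + 4 + (5*sqrt(5385) + 367)^(1/3))/30)*cos(sqrt(3)*y*(-(5*sqrt(5385) + 367)^(1/3) + 4/(5*sqrt(5385) + 367)^(1/3))/30) + C3*exp(y*(-(5*sqrt(5385) + 367)^(1/3) - 4/(5*sqrt(5385) + 367)^(1/3) + 2)/15)


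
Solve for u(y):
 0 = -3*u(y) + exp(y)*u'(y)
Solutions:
 u(y) = C1*exp(-3*exp(-y))


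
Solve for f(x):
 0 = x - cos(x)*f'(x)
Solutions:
 f(x) = C1 + Integral(x/cos(x), x)


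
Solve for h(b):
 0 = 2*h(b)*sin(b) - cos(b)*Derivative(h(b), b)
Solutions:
 h(b) = C1/cos(b)^2


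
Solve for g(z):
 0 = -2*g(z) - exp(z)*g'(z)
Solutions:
 g(z) = C1*exp(2*exp(-z))


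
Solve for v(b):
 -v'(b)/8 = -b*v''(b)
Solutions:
 v(b) = C1 + C2*b^(9/8)


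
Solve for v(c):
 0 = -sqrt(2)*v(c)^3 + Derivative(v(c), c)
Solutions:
 v(c) = -sqrt(2)*sqrt(-1/(C1 + sqrt(2)*c))/2
 v(c) = sqrt(2)*sqrt(-1/(C1 + sqrt(2)*c))/2


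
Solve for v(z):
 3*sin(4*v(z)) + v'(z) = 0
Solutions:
 v(z) = -acos((-C1 - exp(24*z))/(C1 - exp(24*z)))/4 + pi/2
 v(z) = acos((-C1 - exp(24*z))/(C1 - exp(24*z)))/4


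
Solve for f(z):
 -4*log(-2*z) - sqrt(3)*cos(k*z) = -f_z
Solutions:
 f(z) = C1 + 4*z*log(-z) - 4*z + 4*z*log(2) + sqrt(3)*Piecewise((sin(k*z)/k, Ne(k, 0)), (z, True))


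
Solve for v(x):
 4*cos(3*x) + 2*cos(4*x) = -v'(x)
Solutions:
 v(x) = C1 - 4*sin(3*x)/3 - sin(4*x)/2


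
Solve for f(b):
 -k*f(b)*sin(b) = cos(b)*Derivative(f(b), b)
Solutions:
 f(b) = C1*exp(k*log(cos(b)))


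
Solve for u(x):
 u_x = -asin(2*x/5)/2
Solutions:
 u(x) = C1 - x*asin(2*x/5)/2 - sqrt(25 - 4*x^2)/4


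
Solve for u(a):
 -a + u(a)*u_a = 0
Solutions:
 u(a) = -sqrt(C1 + a^2)
 u(a) = sqrt(C1 + a^2)


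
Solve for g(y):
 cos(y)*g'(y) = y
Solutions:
 g(y) = C1 + Integral(y/cos(y), y)


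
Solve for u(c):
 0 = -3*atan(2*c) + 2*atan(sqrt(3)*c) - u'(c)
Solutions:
 u(c) = C1 - 3*c*atan(2*c) + 2*c*atan(sqrt(3)*c) - sqrt(3)*log(3*c^2 + 1)/3 + 3*log(4*c^2 + 1)/4


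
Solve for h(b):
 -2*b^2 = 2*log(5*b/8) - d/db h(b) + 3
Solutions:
 h(b) = C1 + 2*b^3/3 + 2*b*log(b) + b*log(25/64) + b


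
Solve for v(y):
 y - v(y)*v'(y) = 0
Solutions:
 v(y) = -sqrt(C1 + y^2)
 v(y) = sqrt(C1 + y^2)


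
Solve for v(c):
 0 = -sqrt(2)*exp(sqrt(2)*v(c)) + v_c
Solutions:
 v(c) = sqrt(2)*(2*log(-1/(C1 + sqrt(2)*c)) - log(2))/4


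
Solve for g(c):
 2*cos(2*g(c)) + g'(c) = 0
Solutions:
 g(c) = -asin((C1 + exp(8*c))/(C1 - exp(8*c)))/2 + pi/2
 g(c) = asin((C1 + exp(8*c))/(C1 - exp(8*c)))/2


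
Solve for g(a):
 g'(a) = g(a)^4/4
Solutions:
 g(a) = 2^(2/3)*(-1/(C1 + 3*a))^(1/3)
 g(a) = (-1/(C1 + a))^(1/3)*(-6^(2/3) - 3*2^(2/3)*3^(1/6)*I)/6
 g(a) = (-1/(C1 + a))^(1/3)*(-6^(2/3) + 3*2^(2/3)*3^(1/6)*I)/6


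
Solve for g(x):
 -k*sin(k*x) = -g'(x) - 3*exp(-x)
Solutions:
 g(x) = C1 - cos(k*x) + 3*exp(-x)


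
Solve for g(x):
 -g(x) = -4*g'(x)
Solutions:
 g(x) = C1*exp(x/4)


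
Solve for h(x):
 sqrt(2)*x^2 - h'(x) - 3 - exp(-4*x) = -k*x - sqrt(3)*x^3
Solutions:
 h(x) = C1 + k*x^2/2 + sqrt(3)*x^4/4 + sqrt(2)*x^3/3 - 3*x + exp(-4*x)/4


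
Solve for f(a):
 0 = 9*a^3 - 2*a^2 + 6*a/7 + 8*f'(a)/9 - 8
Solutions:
 f(a) = C1 - 81*a^4/32 + 3*a^3/4 - 27*a^2/56 + 9*a


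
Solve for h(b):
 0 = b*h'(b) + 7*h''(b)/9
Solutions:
 h(b) = C1 + C2*erf(3*sqrt(14)*b/14)


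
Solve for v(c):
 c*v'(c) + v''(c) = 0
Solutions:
 v(c) = C1 + C2*erf(sqrt(2)*c/2)


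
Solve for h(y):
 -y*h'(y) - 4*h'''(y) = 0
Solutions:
 h(y) = C1 + Integral(C2*airyai(-2^(1/3)*y/2) + C3*airybi(-2^(1/3)*y/2), y)


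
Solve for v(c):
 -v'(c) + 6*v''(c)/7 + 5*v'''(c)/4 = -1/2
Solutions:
 v(c) = C1 + C2*exp(2*c*(-6 + sqrt(281))/35) + C3*exp(-2*c*(6 + sqrt(281))/35) + c/2


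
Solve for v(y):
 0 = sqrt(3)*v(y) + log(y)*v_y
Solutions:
 v(y) = C1*exp(-sqrt(3)*li(y))


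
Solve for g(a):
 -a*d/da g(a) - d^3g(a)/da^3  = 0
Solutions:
 g(a) = C1 + Integral(C2*airyai(-a) + C3*airybi(-a), a)


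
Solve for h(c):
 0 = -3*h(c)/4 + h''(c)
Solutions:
 h(c) = C1*exp(-sqrt(3)*c/2) + C2*exp(sqrt(3)*c/2)


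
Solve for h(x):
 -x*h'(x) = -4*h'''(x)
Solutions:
 h(x) = C1 + Integral(C2*airyai(2^(1/3)*x/2) + C3*airybi(2^(1/3)*x/2), x)


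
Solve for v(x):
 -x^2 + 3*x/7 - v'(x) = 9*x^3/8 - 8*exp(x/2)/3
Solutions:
 v(x) = C1 - 9*x^4/32 - x^3/3 + 3*x^2/14 + 16*exp(x/2)/3


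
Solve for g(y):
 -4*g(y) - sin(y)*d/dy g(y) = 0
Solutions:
 g(y) = C1*(cos(y)^2 + 2*cos(y) + 1)/(cos(y)^2 - 2*cos(y) + 1)


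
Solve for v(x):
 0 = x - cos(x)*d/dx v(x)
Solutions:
 v(x) = C1 + Integral(x/cos(x), x)


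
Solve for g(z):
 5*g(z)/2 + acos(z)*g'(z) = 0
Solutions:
 g(z) = C1*exp(-5*Integral(1/acos(z), z)/2)


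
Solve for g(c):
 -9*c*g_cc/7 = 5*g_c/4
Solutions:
 g(c) = C1 + C2*c^(1/36)


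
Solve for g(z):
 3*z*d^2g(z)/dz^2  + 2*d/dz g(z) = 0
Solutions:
 g(z) = C1 + C2*z^(1/3)


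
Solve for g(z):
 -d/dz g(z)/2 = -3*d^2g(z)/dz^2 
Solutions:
 g(z) = C1 + C2*exp(z/6)


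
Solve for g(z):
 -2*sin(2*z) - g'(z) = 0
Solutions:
 g(z) = C1 + cos(2*z)


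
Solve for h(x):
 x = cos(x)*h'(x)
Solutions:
 h(x) = C1 + Integral(x/cos(x), x)


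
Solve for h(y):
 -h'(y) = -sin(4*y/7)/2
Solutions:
 h(y) = C1 - 7*cos(4*y/7)/8


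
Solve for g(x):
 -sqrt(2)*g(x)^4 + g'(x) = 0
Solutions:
 g(x) = (-1/(C1 + 3*sqrt(2)*x))^(1/3)
 g(x) = (-1/(C1 + sqrt(2)*x))^(1/3)*(-3^(2/3) - 3*3^(1/6)*I)/6
 g(x) = (-1/(C1 + sqrt(2)*x))^(1/3)*(-3^(2/3) + 3*3^(1/6)*I)/6


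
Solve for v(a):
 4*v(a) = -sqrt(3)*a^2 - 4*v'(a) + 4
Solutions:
 v(a) = C1*exp(-a) - sqrt(3)*a^2/4 + sqrt(3)*a/2 - sqrt(3)/2 + 1


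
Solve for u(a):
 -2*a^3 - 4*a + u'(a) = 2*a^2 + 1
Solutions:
 u(a) = C1 + a^4/2 + 2*a^3/3 + 2*a^2 + a


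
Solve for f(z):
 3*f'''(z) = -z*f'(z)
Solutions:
 f(z) = C1 + Integral(C2*airyai(-3^(2/3)*z/3) + C3*airybi(-3^(2/3)*z/3), z)


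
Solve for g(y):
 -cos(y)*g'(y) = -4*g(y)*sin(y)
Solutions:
 g(y) = C1/cos(y)^4


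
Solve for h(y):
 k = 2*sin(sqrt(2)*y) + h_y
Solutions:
 h(y) = C1 + k*y + sqrt(2)*cos(sqrt(2)*y)


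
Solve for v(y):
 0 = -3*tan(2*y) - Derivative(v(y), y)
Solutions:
 v(y) = C1 + 3*log(cos(2*y))/2


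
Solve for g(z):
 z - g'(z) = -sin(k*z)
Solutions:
 g(z) = C1 + z^2/2 - cos(k*z)/k


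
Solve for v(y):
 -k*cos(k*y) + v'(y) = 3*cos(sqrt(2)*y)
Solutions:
 v(y) = C1 + 3*sqrt(2)*sin(sqrt(2)*y)/2 + sin(k*y)


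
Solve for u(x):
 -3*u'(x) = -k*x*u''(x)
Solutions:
 u(x) = C1 + x^(((re(k) + 3)*re(k) + im(k)^2)/(re(k)^2 + im(k)^2))*(C2*sin(3*log(x)*Abs(im(k))/(re(k)^2 + im(k)^2)) + C3*cos(3*log(x)*im(k)/(re(k)^2 + im(k)^2)))


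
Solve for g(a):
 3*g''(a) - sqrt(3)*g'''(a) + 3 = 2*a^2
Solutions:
 g(a) = C1 + C2*a + C3*exp(sqrt(3)*a) + a^4/18 + 2*sqrt(3)*a^3/27 - 5*a^2/18


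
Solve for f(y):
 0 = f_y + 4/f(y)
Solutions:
 f(y) = -sqrt(C1 - 8*y)
 f(y) = sqrt(C1 - 8*y)


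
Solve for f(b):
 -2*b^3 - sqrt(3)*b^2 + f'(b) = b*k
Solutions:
 f(b) = C1 + b^4/2 + sqrt(3)*b^3/3 + b^2*k/2


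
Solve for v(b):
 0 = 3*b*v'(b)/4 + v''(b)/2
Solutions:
 v(b) = C1 + C2*erf(sqrt(3)*b/2)


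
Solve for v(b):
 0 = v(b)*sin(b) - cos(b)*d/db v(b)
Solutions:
 v(b) = C1/cos(b)


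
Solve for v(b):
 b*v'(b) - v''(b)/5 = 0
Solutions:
 v(b) = C1 + C2*erfi(sqrt(10)*b/2)


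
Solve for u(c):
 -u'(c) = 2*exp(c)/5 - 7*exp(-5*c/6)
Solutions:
 u(c) = C1 - 2*exp(c)/5 - 42*exp(-5*c/6)/5


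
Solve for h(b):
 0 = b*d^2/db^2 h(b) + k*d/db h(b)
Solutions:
 h(b) = C1 + b^(1 - re(k))*(C2*sin(log(b)*Abs(im(k))) + C3*cos(log(b)*im(k)))


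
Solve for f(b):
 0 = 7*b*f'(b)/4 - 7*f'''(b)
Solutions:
 f(b) = C1 + Integral(C2*airyai(2^(1/3)*b/2) + C3*airybi(2^(1/3)*b/2), b)


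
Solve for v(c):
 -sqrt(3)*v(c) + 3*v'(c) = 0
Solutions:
 v(c) = C1*exp(sqrt(3)*c/3)


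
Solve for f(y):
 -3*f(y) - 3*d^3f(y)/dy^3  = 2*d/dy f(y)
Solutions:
 f(y) = C1*exp(2^(1/3)*y*(-4/(27 + sqrt(761))^(1/3) + 2^(1/3)*(27 + sqrt(761))^(1/3))/12)*sin(2^(1/3)*sqrt(3)*y*(4/(27 + sqrt(761))^(1/3) + 2^(1/3)*(27 + sqrt(761))^(1/3))/12) + C2*exp(2^(1/3)*y*(-4/(27 + sqrt(761))^(1/3) + 2^(1/3)*(27 + sqrt(761))^(1/3))/12)*cos(2^(1/3)*sqrt(3)*y*(4/(27 + sqrt(761))^(1/3) + 2^(1/3)*(27 + sqrt(761))^(1/3))/12) + C3*exp(-2^(1/3)*y*(-4/(27 + sqrt(761))^(1/3) + 2^(1/3)*(27 + sqrt(761))^(1/3))/6)


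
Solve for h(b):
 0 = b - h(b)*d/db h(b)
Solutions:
 h(b) = -sqrt(C1 + b^2)
 h(b) = sqrt(C1 + b^2)


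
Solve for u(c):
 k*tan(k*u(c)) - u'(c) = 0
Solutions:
 u(c) = Piecewise((-asin(exp(C1*k + c*k^2))/k + pi/k, Ne(k, 0)), (nan, True))
 u(c) = Piecewise((asin(exp(C1*k + c*k^2))/k, Ne(k, 0)), (nan, True))


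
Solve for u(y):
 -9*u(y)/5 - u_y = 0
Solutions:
 u(y) = C1*exp(-9*y/5)


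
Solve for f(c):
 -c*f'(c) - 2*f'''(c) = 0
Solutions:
 f(c) = C1 + Integral(C2*airyai(-2^(2/3)*c/2) + C3*airybi(-2^(2/3)*c/2), c)


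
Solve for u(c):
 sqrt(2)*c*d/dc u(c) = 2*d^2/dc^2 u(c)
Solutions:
 u(c) = C1 + C2*erfi(2^(1/4)*c/2)


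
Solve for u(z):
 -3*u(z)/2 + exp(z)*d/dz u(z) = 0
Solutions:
 u(z) = C1*exp(-3*exp(-z)/2)


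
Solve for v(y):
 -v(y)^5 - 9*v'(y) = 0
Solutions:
 v(y) = -sqrt(3)*(1/(C1 + 4*y))^(1/4)
 v(y) = sqrt(3)*(1/(C1 + 4*y))^(1/4)
 v(y) = -sqrt(3)*I*(1/(C1 + 4*y))^(1/4)
 v(y) = sqrt(3)*I*(1/(C1 + 4*y))^(1/4)


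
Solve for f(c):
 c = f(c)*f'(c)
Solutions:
 f(c) = -sqrt(C1 + c^2)
 f(c) = sqrt(C1 + c^2)


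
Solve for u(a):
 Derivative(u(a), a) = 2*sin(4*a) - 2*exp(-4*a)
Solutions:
 u(a) = C1 - cos(4*a)/2 + exp(-4*a)/2


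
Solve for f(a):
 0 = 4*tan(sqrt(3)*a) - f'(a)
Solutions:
 f(a) = C1 - 4*sqrt(3)*log(cos(sqrt(3)*a))/3


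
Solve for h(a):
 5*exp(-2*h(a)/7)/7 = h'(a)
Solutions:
 h(a) = 7*log(-sqrt(C1 + 5*a)) - 7*log(7) + 7*log(2)/2
 h(a) = 7*log(C1 + 5*a)/2 - 7*log(7) + 7*log(2)/2


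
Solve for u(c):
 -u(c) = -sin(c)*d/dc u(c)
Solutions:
 u(c) = C1*sqrt(cos(c) - 1)/sqrt(cos(c) + 1)


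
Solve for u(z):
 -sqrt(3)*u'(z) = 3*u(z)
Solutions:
 u(z) = C1*exp(-sqrt(3)*z)


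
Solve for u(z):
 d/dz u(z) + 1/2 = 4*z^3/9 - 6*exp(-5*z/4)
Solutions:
 u(z) = C1 + z^4/9 - z/2 + 24*exp(-5*z/4)/5


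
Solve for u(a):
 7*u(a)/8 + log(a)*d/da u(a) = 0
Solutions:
 u(a) = C1*exp(-7*li(a)/8)


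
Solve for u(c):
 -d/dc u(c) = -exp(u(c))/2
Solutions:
 u(c) = log(-1/(C1 + c)) + log(2)


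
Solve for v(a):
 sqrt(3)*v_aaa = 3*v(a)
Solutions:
 v(a) = C3*exp(3^(1/6)*a) + (C1*sin(3^(2/3)*a/2) + C2*cos(3^(2/3)*a/2))*exp(-3^(1/6)*a/2)


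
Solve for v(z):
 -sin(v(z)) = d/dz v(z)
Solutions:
 v(z) = -acos((-C1 - exp(2*z))/(C1 - exp(2*z))) + 2*pi
 v(z) = acos((-C1 - exp(2*z))/(C1 - exp(2*z)))


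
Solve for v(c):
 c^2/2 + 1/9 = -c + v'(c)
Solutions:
 v(c) = C1 + c^3/6 + c^2/2 + c/9


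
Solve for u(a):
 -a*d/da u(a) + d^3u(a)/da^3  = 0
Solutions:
 u(a) = C1 + Integral(C2*airyai(a) + C3*airybi(a), a)


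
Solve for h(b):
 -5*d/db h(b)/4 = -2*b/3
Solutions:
 h(b) = C1 + 4*b^2/15


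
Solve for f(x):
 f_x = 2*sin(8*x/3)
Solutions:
 f(x) = C1 - 3*cos(8*x/3)/4


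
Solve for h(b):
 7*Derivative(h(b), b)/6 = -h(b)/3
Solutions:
 h(b) = C1*exp(-2*b/7)


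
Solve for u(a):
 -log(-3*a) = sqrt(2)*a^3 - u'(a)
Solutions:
 u(a) = C1 + sqrt(2)*a^4/4 + a*log(-a) + a*(-1 + log(3))


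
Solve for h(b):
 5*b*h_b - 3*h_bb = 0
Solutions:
 h(b) = C1 + C2*erfi(sqrt(30)*b/6)


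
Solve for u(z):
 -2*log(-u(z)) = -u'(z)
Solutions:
 -li(-u(z)) = C1 + 2*z


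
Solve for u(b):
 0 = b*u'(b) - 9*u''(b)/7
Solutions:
 u(b) = C1 + C2*erfi(sqrt(14)*b/6)


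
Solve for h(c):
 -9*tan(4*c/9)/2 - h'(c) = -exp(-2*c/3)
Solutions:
 h(c) = C1 - 81*log(tan(4*c/9)^2 + 1)/16 - 3*exp(-2*c/3)/2


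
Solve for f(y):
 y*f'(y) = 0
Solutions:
 f(y) = C1


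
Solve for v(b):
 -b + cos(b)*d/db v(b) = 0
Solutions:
 v(b) = C1 + Integral(b/cos(b), b)


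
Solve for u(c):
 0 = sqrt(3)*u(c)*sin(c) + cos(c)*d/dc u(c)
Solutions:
 u(c) = C1*cos(c)^(sqrt(3))


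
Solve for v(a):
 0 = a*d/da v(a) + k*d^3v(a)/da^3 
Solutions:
 v(a) = C1 + Integral(C2*airyai(a*(-1/k)^(1/3)) + C3*airybi(a*(-1/k)^(1/3)), a)


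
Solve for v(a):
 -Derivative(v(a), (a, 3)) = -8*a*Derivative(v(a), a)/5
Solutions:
 v(a) = C1 + Integral(C2*airyai(2*5^(2/3)*a/5) + C3*airybi(2*5^(2/3)*a/5), a)


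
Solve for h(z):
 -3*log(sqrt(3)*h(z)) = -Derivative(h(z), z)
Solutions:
 -2*Integral(1/(2*log(_y) + log(3)), (_y, h(z)))/3 = C1 - z


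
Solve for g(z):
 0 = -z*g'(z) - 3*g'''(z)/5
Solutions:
 g(z) = C1 + Integral(C2*airyai(-3^(2/3)*5^(1/3)*z/3) + C3*airybi(-3^(2/3)*5^(1/3)*z/3), z)


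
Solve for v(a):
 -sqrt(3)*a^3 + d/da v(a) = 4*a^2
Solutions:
 v(a) = C1 + sqrt(3)*a^4/4 + 4*a^3/3


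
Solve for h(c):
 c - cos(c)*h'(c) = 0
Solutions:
 h(c) = C1 + Integral(c/cos(c), c)


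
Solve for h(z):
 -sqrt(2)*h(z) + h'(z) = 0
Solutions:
 h(z) = C1*exp(sqrt(2)*z)


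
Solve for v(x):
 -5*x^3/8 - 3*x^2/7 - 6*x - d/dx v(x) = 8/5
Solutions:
 v(x) = C1 - 5*x^4/32 - x^3/7 - 3*x^2 - 8*x/5


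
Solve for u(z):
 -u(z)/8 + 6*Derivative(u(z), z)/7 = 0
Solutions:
 u(z) = C1*exp(7*z/48)


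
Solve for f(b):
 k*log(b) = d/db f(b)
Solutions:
 f(b) = C1 + b*k*log(b) - b*k


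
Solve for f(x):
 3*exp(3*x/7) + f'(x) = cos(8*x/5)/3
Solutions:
 f(x) = C1 - 7*exp(3*x/7) + 5*sin(8*x/5)/24


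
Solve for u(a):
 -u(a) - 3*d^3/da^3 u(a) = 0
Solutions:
 u(a) = C3*exp(-3^(2/3)*a/3) + (C1*sin(3^(1/6)*a/2) + C2*cos(3^(1/6)*a/2))*exp(3^(2/3)*a/6)


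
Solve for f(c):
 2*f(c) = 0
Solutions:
 f(c) = 0


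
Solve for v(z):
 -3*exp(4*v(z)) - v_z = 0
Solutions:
 v(z) = log(-I*(1/(C1 + 12*z))^(1/4))
 v(z) = log(I*(1/(C1 + 12*z))^(1/4))
 v(z) = log(-(1/(C1 + 12*z))^(1/4))
 v(z) = log(1/(C1 + 12*z))/4


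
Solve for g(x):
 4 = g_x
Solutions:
 g(x) = C1 + 4*x


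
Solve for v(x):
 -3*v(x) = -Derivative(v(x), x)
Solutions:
 v(x) = C1*exp(3*x)


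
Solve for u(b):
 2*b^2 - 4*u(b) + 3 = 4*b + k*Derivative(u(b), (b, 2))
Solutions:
 u(b) = C1*exp(-2*b*sqrt(-1/k)) + C2*exp(2*b*sqrt(-1/k)) + b^2/2 - b - k/4 + 3/4


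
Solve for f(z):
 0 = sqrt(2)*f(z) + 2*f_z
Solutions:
 f(z) = C1*exp(-sqrt(2)*z/2)


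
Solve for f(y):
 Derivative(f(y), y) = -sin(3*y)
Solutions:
 f(y) = C1 + cos(3*y)/3


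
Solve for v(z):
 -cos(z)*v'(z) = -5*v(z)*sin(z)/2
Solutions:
 v(z) = C1/cos(z)^(5/2)


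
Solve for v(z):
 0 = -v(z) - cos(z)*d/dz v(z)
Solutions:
 v(z) = C1*sqrt(sin(z) - 1)/sqrt(sin(z) + 1)


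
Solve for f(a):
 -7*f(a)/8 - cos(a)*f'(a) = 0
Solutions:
 f(a) = C1*(sin(a) - 1)^(7/16)/(sin(a) + 1)^(7/16)


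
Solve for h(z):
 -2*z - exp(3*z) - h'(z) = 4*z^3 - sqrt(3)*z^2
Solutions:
 h(z) = C1 - z^4 + sqrt(3)*z^3/3 - z^2 - exp(3*z)/3


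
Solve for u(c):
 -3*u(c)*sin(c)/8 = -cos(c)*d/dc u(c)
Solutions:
 u(c) = C1/cos(c)^(3/8)


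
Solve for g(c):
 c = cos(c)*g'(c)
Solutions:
 g(c) = C1 + Integral(c/cos(c), c)


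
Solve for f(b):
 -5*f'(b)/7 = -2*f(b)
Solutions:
 f(b) = C1*exp(14*b/5)


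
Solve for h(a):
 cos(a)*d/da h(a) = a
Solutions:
 h(a) = C1 + Integral(a/cos(a), a)


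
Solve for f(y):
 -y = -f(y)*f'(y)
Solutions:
 f(y) = -sqrt(C1 + y^2)
 f(y) = sqrt(C1 + y^2)


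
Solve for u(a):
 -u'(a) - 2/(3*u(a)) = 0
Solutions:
 u(a) = -sqrt(C1 - 12*a)/3
 u(a) = sqrt(C1 - 12*a)/3


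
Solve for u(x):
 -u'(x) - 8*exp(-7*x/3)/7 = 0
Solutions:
 u(x) = C1 + 24*exp(-7*x/3)/49


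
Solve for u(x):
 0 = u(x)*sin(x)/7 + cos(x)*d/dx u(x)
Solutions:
 u(x) = C1*cos(x)^(1/7)


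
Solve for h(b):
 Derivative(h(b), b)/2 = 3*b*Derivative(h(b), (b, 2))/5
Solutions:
 h(b) = C1 + C2*b^(11/6)


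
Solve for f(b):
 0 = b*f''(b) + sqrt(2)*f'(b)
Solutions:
 f(b) = C1 + C2*b^(1 - sqrt(2))


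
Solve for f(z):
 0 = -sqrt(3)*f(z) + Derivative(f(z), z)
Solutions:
 f(z) = C1*exp(sqrt(3)*z)


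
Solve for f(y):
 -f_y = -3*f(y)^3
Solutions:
 f(y) = -sqrt(2)*sqrt(-1/(C1 + 3*y))/2
 f(y) = sqrt(2)*sqrt(-1/(C1 + 3*y))/2


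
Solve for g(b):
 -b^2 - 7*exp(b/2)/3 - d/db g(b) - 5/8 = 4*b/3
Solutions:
 g(b) = C1 - b^3/3 - 2*b^2/3 - 5*b/8 - 14*exp(b/2)/3


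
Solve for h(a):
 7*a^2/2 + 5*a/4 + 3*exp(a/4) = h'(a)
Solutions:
 h(a) = C1 + 7*a^3/6 + 5*a^2/8 + 12*exp(a/4)


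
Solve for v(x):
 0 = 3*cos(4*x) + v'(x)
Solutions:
 v(x) = C1 - 3*sin(4*x)/4


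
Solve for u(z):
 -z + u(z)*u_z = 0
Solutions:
 u(z) = -sqrt(C1 + z^2)
 u(z) = sqrt(C1 + z^2)


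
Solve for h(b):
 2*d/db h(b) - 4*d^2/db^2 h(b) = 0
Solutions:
 h(b) = C1 + C2*exp(b/2)


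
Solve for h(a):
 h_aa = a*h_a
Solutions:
 h(a) = C1 + C2*erfi(sqrt(2)*a/2)


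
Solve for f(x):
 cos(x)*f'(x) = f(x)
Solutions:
 f(x) = C1*sqrt(sin(x) + 1)/sqrt(sin(x) - 1)


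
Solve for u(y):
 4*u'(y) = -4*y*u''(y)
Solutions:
 u(y) = C1 + C2*log(y)


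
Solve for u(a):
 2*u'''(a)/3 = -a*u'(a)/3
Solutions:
 u(a) = C1 + Integral(C2*airyai(-2^(2/3)*a/2) + C3*airybi(-2^(2/3)*a/2), a)


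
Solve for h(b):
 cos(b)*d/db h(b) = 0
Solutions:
 h(b) = C1


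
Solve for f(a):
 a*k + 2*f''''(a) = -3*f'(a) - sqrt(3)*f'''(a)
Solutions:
 f(a) = C1 + C2*exp(a*(-2*sqrt(3) + 3^(2/3)/(sqrt(3) + 54 + sqrt(-3 + (sqrt(3) + 54)^2))^(1/3) + 3^(1/3)*(sqrt(3) + 54 + sqrt(-3 + (sqrt(3) + 54)^2))^(1/3))/12)*sin(3^(1/6)*a*(-3^(2/3)*(sqrt(3) + 54 + sqrt(-3 + (sqrt(3) + 54)^2))^(1/3) + 3/(sqrt(3) + 54 + sqrt(-3 + (sqrt(3) + 54)^2))^(1/3))/12) + C3*exp(a*(-2*sqrt(3) + 3^(2/3)/(sqrt(3) + 54 + sqrt(-3 + (sqrt(3) + 54)^2))^(1/3) + 3^(1/3)*(sqrt(3) + 54 + sqrt(-3 + (sqrt(3) + 54)^2))^(1/3))/12)*cos(3^(1/6)*a*(-3^(2/3)*(sqrt(3) + 54 + sqrt(-3 + (sqrt(3) + 54)^2))^(1/3) + 3/(sqrt(3) + 54 + sqrt(-3 + (sqrt(3) + 54)^2))^(1/3))/12) + C4*exp(-a*(3^(2/3)/(sqrt(3) + 54 + sqrt(-3 + (sqrt(3) + 54)^2))^(1/3) + sqrt(3) + 3^(1/3)*(sqrt(3) + 54 + sqrt(-3 + (sqrt(3) + 54)^2))^(1/3))/6) - a^2*k/6


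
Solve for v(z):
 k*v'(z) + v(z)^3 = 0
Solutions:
 v(z) = -sqrt(2)*sqrt(-k/(C1*k - z))/2
 v(z) = sqrt(2)*sqrt(-k/(C1*k - z))/2


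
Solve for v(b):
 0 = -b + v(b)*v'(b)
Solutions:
 v(b) = -sqrt(C1 + b^2)
 v(b) = sqrt(C1 + b^2)


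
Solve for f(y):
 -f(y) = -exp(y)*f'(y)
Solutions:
 f(y) = C1*exp(-exp(-y))


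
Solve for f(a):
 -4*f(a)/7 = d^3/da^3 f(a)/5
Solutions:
 f(a) = C3*exp(-20^(1/3)*7^(2/3)*a/7) + (C1*sin(20^(1/3)*sqrt(3)*7^(2/3)*a/14) + C2*cos(20^(1/3)*sqrt(3)*7^(2/3)*a/14))*exp(20^(1/3)*7^(2/3)*a/14)


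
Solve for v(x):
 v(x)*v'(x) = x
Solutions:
 v(x) = -sqrt(C1 + x^2)
 v(x) = sqrt(C1 + x^2)


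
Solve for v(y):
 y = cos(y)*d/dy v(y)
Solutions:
 v(y) = C1 + Integral(y/cos(y), y)


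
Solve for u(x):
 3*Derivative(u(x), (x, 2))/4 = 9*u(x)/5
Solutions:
 u(x) = C1*exp(-2*sqrt(15)*x/5) + C2*exp(2*sqrt(15)*x/5)


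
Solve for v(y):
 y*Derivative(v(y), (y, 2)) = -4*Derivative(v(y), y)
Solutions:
 v(y) = C1 + C2/y^3


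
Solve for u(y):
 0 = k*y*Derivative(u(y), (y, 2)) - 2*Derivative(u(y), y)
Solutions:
 u(y) = C1 + y^(((re(k) + 2)*re(k) + im(k)^2)/(re(k)^2 + im(k)^2))*(C2*sin(2*log(y)*Abs(im(k))/(re(k)^2 + im(k)^2)) + C3*cos(2*log(y)*im(k)/(re(k)^2 + im(k)^2)))


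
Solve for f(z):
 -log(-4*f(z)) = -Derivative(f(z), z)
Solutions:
 -Integral(1/(log(-_y) + 2*log(2)), (_y, f(z))) = C1 - z


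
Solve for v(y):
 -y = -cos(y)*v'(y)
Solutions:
 v(y) = C1 + Integral(y/cos(y), y)


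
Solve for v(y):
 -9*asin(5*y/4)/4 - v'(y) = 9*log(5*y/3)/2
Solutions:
 v(y) = C1 - 9*y*log(y)/2 - 9*y*asin(5*y/4)/4 - 9*y*log(5)/2 + 9*y/2 + 9*y*log(3)/2 - 9*sqrt(16 - 25*y^2)/20


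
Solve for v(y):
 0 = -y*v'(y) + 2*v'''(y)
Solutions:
 v(y) = C1 + Integral(C2*airyai(2^(2/3)*y/2) + C3*airybi(2^(2/3)*y/2), y)


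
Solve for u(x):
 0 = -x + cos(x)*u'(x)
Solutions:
 u(x) = C1 + Integral(x/cos(x), x)


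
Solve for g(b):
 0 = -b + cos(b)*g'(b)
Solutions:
 g(b) = C1 + Integral(b/cos(b), b)


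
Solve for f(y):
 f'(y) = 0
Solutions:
 f(y) = C1


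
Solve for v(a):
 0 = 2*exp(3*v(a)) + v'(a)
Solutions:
 v(a) = log((-3^(2/3) - 3*3^(1/6)*I)*(1/(C1 + 2*a))^(1/3)/6)
 v(a) = log((-3^(2/3) + 3*3^(1/6)*I)*(1/(C1 + 2*a))^(1/3)/6)
 v(a) = log(1/(C1 + 6*a))/3


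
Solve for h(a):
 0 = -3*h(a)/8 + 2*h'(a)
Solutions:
 h(a) = C1*exp(3*a/16)


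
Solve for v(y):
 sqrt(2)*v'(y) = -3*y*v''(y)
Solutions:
 v(y) = C1 + C2*y^(1 - sqrt(2)/3)


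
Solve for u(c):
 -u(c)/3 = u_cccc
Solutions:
 u(c) = (C1*sin(sqrt(2)*3^(3/4)*c/6) + C2*cos(sqrt(2)*3^(3/4)*c/6))*exp(-sqrt(2)*3^(3/4)*c/6) + (C3*sin(sqrt(2)*3^(3/4)*c/6) + C4*cos(sqrt(2)*3^(3/4)*c/6))*exp(sqrt(2)*3^(3/4)*c/6)


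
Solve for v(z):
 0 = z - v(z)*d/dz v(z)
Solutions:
 v(z) = -sqrt(C1 + z^2)
 v(z) = sqrt(C1 + z^2)


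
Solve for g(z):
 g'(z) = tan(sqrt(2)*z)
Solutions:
 g(z) = C1 - sqrt(2)*log(cos(sqrt(2)*z))/2


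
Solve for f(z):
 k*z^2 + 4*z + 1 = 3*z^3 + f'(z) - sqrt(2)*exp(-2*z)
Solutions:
 f(z) = C1 + k*z^3/3 - 3*z^4/4 + 2*z^2 + z - sqrt(2)*exp(-2*z)/2


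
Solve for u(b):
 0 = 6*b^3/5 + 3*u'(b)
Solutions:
 u(b) = C1 - b^4/10


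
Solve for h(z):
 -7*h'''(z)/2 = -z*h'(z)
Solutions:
 h(z) = C1 + Integral(C2*airyai(2^(1/3)*7^(2/3)*z/7) + C3*airybi(2^(1/3)*7^(2/3)*z/7), z)


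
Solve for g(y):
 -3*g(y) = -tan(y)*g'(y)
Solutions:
 g(y) = C1*sin(y)^3


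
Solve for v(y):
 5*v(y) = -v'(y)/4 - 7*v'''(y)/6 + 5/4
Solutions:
 v(y) = C1*exp(-14^(1/3)*y*(-(420 + sqrt(176414))^(1/3) + 14^(1/3)/(420 + sqrt(176414))^(1/3))/28)*sin(14^(1/3)*sqrt(3)*y*(14^(1/3)/(420 + sqrt(176414))^(1/3) + (420 + sqrt(176414))^(1/3))/28) + C2*exp(-14^(1/3)*y*(-(420 + sqrt(176414))^(1/3) + 14^(1/3)/(420 + sqrt(176414))^(1/3))/28)*cos(14^(1/3)*sqrt(3)*y*(14^(1/3)/(420 + sqrt(176414))^(1/3) + (420 + sqrt(176414))^(1/3))/28) + C3*exp(14^(1/3)*y*(-(420 + sqrt(176414))^(1/3) + 14^(1/3)/(420 + sqrt(176414))^(1/3))/14) + 1/4


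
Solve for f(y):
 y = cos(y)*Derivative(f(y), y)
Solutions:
 f(y) = C1 + Integral(y/cos(y), y)


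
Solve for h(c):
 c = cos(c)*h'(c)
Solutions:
 h(c) = C1 + Integral(c/cos(c), c)


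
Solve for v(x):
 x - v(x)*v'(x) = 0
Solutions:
 v(x) = -sqrt(C1 + x^2)
 v(x) = sqrt(C1 + x^2)


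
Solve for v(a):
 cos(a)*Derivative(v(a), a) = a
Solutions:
 v(a) = C1 + Integral(a/cos(a), a)


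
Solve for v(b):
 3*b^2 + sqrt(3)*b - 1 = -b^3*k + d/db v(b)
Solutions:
 v(b) = C1 + b^4*k/4 + b^3 + sqrt(3)*b^2/2 - b


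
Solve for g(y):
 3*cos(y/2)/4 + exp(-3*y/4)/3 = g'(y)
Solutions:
 g(y) = C1 + 3*sin(y/2)/2 - 4*exp(-3*y/4)/9


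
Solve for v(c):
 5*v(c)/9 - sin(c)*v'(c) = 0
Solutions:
 v(c) = C1*(cos(c) - 1)^(5/18)/(cos(c) + 1)^(5/18)


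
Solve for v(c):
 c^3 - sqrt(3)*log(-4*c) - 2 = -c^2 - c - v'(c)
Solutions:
 v(c) = C1 - c^4/4 - c^3/3 - c^2/2 + sqrt(3)*c*log(-c) + c*(-sqrt(3) + 2 + 2*sqrt(3)*log(2))


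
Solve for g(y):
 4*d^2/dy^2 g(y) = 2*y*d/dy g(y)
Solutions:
 g(y) = C1 + C2*erfi(y/2)


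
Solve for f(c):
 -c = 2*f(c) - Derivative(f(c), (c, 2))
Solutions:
 f(c) = C1*exp(-sqrt(2)*c) + C2*exp(sqrt(2)*c) - c/2


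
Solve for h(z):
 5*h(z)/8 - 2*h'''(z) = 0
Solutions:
 h(z) = C3*exp(2^(2/3)*5^(1/3)*z/4) + (C1*sin(2^(2/3)*sqrt(3)*5^(1/3)*z/8) + C2*cos(2^(2/3)*sqrt(3)*5^(1/3)*z/8))*exp(-2^(2/3)*5^(1/3)*z/8)


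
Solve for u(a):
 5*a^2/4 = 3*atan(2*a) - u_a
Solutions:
 u(a) = C1 - 5*a^3/12 + 3*a*atan(2*a) - 3*log(4*a^2 + 1)/4


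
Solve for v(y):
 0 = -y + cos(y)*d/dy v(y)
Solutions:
 v(y) = C1 + Integral(y/cos(y), y)


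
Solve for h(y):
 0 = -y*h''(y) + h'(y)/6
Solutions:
 h(y) = C1 + C2*y^(7/6)


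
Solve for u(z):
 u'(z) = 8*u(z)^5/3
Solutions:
 u(z) = -3^(1/4)*(-1/(C1 + 32*z))^(1/4)
 u(z) = 3^(1/4)*(-1/(C1 + 32*z))^(1/4)
 u(z) = -3^(1/4)*I*(-1/(C1 + 32*z))^(1/4)
 u(z) = 3^(1/4)*I*(-1/(C1 + 32*z))^(1/4)


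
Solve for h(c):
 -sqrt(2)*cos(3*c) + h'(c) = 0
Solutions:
 h(c) = C1 + sqrt(2)*sin(3*c)/3


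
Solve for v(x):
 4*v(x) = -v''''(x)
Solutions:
 v(x) = (C1*sin(x) + C2*cos(x))*exp(-x) + (C3*sin(x) + C4*cos(x))*exp(x)


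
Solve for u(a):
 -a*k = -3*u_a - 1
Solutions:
 u(a) = C1 + a^2*k/6 - a/3


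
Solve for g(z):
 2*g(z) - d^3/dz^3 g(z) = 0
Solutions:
 g(z) = C3*exp(2^(1/3)*z) + (C1*sin(2^(1/3)*sqrt(3)*z/2) + C2*cos(2^(1/3)*sqrt(3)*z/2))*exp(-2^(1/3)*z/2)


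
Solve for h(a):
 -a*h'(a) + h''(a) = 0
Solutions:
 h(a) = C1 + C2*erfi(sqrt(2)*a/2)


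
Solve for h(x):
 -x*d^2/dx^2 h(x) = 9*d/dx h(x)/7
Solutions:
 h(x) = C1 + C2/x^(2/7)


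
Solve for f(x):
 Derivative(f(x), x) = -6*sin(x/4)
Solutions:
 f(x) = C1 + 24*cos(x/4)


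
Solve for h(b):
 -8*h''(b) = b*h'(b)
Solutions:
 h(b) = C1 + C2*erf(b/4)


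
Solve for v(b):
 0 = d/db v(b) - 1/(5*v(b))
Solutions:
 v(b) = -sqrt(C1 + 10*b)/5
 v(b) = sqrt(C1 + 10*b)/5


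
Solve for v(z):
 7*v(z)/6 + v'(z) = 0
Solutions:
 v(z) = C1*exp(-7*z/6)


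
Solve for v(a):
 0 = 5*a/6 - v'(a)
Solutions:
 v(a) = C1 + 5*a^2/12


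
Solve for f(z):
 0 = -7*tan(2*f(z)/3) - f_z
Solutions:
 f(z) = -3*asin(C1*exp(-14*z/3))/2 + 3*pi/2
 f(z) = 3*asin(C1*exp(-14*z/3))/2


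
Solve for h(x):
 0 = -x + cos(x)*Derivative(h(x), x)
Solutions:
 h(x) = C1 + Integral(x/cos(x), x)


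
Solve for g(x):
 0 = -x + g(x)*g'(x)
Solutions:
 g(x) = -sqrt(C1 + x^2)
 g(x) = sqrt(C1 + x^2)


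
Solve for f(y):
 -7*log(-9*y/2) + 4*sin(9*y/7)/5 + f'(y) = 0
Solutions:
 f(y) = C1 + 7*y*log(-y) - 7*y - 7*y*log(2) + 14*y*log(3) + 28*cos(9*y/7)/45


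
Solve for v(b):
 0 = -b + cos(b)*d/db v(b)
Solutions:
 v(b) = C1 + Integral(b/cos(b), b)


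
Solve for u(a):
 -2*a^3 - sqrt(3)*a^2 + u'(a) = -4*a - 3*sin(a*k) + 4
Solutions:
 u(a) = C1 + a^4/2 + sqrt(3)*a^3/3 - 2*a^2 + 4*a + 3*cos(a*k)/k


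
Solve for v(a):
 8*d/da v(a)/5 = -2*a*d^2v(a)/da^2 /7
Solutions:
 v(a) = C1 + C2/a^(23/5)


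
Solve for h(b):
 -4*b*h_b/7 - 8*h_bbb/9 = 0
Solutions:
 h(b) = C1 + Integral(C2*airyai(-42^(2/3)*b/14) + C3*airybi(-42^(2/3)*b/14), b)


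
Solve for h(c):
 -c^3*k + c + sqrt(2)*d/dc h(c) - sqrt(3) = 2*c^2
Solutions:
 h(c) = C1 + sqrt(2)*c^4*k/8 + sqrt(2)*c^3/3 - sqrt(2)*c^2/4 + sqrt(6)*c/2


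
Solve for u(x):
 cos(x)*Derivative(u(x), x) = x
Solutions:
 u(x) = C1 + Integral(x/cos(x), x)


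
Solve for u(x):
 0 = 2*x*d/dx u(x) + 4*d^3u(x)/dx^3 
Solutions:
 u(x) = C1 + Integral(C2*airyai(-2^(2/3)*x/2) + C3*airybi(-2^(2/3)*x/2), x)


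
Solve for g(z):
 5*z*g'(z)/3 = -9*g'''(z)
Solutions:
 g(z) = C1 + Integral(C2*airyai(-5^(1/3)*z/3) + C3*airybi(-5^(1/3)*z/3), z)


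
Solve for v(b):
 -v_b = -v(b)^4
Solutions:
 v(b) = (-1/(C1 + 3*b))^(1/3)
 v(b) = (-1/(C1 + b))^(1/3)*(-3^(2/3) - 3*3^(1/6)*I)/6
 v(b) = (-1/(C1 + b))^(1/3)*(-3^(2/3) + 3*3^(1/6)*I)/6


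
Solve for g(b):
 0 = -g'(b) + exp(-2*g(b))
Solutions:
 g(b) = log(-sqrt(C1 + 2*b))
 g(b) = log(C1 + 2*b)/2


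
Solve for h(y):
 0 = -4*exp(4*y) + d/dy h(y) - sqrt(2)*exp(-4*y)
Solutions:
 h(y) = C1 + exp(4*y) - sqrt(2)*exp(-4*y)/4


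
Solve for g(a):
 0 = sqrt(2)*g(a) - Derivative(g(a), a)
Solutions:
 g(a) = C1*exp(sqrt(2)*a)


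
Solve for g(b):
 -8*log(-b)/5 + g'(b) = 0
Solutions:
 g(b) = C1 + 8*b*log(-b)/5 - 8*b/5


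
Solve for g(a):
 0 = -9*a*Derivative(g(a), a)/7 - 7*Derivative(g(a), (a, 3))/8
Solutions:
 g(a) = C1 + Integral(C2*airyai(-2*3^(2/3)*7^(1/3)*a/7) + C3*airybi(-2*3^(2/3)*7^(1/3)*a/7), a)


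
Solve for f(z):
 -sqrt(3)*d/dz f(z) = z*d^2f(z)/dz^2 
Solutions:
 f(z) = C1 + C2*z^(1 - sqrt(3))


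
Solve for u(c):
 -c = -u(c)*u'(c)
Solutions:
 u(c) = -sqrt(C1 + c^2)
 u(c) = sqrt(C1 + c^2)


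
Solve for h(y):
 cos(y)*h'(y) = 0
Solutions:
 h(y) = C1
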